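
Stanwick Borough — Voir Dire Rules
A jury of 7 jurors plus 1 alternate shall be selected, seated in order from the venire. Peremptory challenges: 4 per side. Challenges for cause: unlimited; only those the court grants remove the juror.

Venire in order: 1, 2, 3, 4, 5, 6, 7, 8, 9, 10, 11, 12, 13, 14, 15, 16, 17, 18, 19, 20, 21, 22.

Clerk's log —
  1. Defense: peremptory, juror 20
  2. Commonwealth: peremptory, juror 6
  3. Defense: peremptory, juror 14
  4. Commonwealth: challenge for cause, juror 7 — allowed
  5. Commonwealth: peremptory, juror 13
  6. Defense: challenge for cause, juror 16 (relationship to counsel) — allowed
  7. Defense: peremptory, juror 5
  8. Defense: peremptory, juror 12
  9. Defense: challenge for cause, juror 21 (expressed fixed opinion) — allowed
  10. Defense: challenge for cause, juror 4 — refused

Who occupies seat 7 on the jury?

10

Removed: #5, #6, #7, #12, #13, #14, #16, #20, #21. (#4 stays — for-cause denied.)
Seating in order: seats 1–7 → #1, #2, #3, #4, #8, #9, #10; alternates → #11.
So seat 7 is #10.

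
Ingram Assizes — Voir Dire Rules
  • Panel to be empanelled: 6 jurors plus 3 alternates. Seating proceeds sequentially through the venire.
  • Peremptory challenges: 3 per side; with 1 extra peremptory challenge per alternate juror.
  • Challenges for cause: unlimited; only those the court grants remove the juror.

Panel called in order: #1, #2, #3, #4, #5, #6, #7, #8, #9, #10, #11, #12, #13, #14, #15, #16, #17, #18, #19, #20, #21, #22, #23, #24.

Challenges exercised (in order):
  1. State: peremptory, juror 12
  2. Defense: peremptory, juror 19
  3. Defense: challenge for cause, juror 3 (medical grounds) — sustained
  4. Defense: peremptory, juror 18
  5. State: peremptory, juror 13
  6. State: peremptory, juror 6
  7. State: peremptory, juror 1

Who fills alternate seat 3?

Removed: #1, #3, #6, #12, #13, #18, #19.
Seating in order: seats 1–6 → #2, #4, #5, #7, #8, #9; alternates → #10, #11, #14.
So alternate 3 is #14.

14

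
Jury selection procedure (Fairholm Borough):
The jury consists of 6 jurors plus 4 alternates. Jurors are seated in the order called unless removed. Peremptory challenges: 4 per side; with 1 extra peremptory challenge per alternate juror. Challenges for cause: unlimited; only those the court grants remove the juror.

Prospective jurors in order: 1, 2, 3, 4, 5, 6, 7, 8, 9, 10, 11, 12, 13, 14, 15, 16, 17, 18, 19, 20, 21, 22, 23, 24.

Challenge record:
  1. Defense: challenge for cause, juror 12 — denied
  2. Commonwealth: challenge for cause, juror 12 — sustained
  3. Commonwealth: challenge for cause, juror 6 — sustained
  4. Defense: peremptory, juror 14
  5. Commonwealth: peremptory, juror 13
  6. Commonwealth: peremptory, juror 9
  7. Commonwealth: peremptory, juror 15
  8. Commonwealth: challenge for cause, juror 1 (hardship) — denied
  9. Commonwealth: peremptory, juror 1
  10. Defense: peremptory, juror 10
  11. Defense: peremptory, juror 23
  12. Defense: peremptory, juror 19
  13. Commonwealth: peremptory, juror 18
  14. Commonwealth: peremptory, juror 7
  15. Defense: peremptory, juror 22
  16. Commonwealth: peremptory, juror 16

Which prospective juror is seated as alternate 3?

21

Removed: #1, #6, #7, #9, #10, #12, #13, #14, #15, #16, #18, #19, #22, #23.
Seating in order: seats 1–6 → #2, #3, #4, #5, #8, #11; alternates → #17, #20, #21, #24.
So alternate 3 is #21.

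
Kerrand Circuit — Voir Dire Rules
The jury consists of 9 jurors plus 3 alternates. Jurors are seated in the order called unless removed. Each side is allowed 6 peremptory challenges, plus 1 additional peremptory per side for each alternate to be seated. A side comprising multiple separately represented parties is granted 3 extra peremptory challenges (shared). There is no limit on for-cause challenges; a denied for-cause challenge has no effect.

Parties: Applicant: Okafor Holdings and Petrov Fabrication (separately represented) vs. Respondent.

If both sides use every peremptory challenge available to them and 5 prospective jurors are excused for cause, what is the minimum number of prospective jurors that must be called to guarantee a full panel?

38

Seats to fill: 9 + 3 alternates = 12.
Peremptories — Applicant: 6 + 1×3 + 3 = 12; Respondent: 6 + 1×3 = 9; total 21.
For-cause removals: 5.
Minimum venire: 12 + 21 + 5 = 38.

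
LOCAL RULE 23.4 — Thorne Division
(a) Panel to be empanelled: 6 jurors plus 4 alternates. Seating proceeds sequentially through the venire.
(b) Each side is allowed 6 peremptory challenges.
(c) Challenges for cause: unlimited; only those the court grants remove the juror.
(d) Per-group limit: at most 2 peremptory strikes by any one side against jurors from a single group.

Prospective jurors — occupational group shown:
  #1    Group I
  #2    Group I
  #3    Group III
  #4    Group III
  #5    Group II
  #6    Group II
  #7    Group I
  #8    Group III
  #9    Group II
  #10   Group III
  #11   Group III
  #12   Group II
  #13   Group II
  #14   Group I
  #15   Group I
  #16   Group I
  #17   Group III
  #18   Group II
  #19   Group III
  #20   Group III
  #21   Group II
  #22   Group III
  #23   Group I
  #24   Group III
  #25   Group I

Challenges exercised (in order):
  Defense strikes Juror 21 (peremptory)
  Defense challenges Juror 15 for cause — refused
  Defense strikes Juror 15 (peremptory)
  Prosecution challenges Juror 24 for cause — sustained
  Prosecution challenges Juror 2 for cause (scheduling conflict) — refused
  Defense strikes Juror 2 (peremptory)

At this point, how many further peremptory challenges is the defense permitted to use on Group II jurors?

Defense peremptories so far: #21, #15, #2 — 3 of 6 used, 3 left overall.
Against Group II: #21 — 1 used; per-group cap 2 leaves 1.
Binding limit: min(3, 1) = 1.

1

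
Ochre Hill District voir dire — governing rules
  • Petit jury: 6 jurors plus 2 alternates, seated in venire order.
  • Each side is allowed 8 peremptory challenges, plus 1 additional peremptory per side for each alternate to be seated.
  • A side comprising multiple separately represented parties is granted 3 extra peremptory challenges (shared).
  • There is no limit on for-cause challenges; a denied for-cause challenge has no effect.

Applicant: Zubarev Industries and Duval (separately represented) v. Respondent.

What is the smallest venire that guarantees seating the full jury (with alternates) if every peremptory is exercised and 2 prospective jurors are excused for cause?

33

Seats to fill: 6 + 2 alternates = 8.
Peremptories — Applicant: 8 + 1×2 + 3 = 13; Respondent: 8 + 1×2 = 10; total 23.
For-cause removals: 2.
Minimum venire: 8 + 23 + 2 = 33.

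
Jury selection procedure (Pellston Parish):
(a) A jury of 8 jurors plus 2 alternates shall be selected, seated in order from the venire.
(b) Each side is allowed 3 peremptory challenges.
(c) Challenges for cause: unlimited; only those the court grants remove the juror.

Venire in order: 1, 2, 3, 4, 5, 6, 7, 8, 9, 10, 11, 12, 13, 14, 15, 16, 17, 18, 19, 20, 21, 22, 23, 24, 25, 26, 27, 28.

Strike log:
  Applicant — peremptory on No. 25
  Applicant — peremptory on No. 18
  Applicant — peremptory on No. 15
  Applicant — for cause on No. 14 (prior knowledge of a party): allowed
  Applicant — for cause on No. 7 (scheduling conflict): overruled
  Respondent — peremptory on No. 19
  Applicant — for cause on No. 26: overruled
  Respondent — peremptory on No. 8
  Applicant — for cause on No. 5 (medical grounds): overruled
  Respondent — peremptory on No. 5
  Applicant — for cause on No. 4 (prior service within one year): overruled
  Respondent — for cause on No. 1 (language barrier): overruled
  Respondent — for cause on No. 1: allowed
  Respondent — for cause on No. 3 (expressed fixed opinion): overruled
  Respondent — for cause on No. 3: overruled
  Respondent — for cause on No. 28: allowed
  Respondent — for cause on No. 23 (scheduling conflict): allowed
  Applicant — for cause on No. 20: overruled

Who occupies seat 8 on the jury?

Removed: #1, #5, #8, #14, #15, #18, #19, #23, #25, #28. (#3, #4, #7, #20, #26 stay — for-cause denied.)
Seating in order: seats 1–8 → #2, #3, #4, #6, #7, #9, #10, #11; alternates → #12, #13.
So seat 8 is #11.

11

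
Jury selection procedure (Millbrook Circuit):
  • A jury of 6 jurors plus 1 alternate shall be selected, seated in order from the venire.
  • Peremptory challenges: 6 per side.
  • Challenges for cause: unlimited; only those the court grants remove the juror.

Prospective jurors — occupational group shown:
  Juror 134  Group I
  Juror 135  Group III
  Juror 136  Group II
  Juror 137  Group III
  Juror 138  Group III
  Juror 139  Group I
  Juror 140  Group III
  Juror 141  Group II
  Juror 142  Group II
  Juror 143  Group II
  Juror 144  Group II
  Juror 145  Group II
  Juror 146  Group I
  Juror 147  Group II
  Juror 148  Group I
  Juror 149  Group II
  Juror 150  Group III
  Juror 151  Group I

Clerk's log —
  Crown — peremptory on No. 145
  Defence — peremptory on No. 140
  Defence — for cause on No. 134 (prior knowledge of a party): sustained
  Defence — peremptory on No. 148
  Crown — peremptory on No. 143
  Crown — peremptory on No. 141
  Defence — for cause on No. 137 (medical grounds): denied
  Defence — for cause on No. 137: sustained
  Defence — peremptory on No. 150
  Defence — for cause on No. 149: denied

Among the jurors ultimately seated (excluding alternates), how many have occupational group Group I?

Removed: #134, #137, #140, #141, #143, #145, #148, #150.
Seated jurors 1–6: #135, #136, #138, #139, #142, #144 (alternates #146 not counted).
Of those, in Group I: #139 → 1.

1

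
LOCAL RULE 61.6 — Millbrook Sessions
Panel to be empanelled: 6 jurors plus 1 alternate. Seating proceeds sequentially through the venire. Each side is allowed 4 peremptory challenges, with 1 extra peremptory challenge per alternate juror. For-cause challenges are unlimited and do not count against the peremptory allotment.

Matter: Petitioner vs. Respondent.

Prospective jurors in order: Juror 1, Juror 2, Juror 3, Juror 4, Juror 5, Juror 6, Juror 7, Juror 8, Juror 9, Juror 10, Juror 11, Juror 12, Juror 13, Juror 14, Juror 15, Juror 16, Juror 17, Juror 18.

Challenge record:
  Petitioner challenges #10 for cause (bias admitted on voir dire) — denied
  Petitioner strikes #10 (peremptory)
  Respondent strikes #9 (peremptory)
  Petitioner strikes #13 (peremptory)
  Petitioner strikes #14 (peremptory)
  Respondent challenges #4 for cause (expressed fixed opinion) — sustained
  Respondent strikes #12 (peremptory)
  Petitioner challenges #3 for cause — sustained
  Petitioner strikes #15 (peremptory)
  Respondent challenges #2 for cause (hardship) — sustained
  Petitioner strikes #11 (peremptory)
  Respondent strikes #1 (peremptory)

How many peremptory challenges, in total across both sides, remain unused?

2

Petitioner allotment: 4 base + 1 × 1 alternate = 5. Respondent allotment: 4 base + 1 × 1 alternate = 5.
Petitioner peremptories used: #10, #13, #14, #15, #11 — 5 (for-cause on #10, #3 don't count).
Respondent peremptories used: #9, #12, #1 — 3 (for-cause on #4, #2 don't count).
Remaining: (5 − 5) + (5 − 3) = 2.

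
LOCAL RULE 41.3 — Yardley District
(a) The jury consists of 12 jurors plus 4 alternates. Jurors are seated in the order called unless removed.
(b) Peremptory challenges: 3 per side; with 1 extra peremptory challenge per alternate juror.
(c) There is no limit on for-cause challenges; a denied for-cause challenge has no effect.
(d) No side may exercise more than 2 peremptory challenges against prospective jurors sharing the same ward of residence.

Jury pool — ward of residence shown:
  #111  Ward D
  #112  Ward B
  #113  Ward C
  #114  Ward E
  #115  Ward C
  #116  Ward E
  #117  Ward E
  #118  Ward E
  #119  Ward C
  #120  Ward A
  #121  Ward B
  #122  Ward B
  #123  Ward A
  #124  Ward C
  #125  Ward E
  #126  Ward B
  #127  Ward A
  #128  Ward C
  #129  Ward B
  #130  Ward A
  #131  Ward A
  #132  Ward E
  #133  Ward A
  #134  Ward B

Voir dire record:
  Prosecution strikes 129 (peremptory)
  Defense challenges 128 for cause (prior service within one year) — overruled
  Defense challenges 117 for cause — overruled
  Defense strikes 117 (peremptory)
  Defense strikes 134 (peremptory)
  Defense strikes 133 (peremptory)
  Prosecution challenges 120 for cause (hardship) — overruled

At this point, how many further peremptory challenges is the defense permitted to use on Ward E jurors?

Defense peremptories so far: #117, #134, #133 — 3 of 7 used, 4 left overall.
Against Ward E: #117 — 1 used; per-ward cap 2 leaves 1.
Binding limit: min(4, 1) = 1.

1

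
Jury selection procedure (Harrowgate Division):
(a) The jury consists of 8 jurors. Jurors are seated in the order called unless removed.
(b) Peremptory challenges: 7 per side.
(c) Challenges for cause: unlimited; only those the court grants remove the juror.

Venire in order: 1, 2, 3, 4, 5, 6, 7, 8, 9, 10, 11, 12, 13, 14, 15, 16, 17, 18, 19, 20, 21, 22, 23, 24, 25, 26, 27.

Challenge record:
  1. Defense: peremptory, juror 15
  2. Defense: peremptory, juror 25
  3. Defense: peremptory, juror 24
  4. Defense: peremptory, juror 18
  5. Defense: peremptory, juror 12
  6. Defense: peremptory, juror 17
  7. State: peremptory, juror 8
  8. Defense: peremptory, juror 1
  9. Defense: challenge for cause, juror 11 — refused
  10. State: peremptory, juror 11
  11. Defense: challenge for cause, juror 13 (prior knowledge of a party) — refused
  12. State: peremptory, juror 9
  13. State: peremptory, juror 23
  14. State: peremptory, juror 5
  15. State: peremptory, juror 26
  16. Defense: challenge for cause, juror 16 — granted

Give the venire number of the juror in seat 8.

14

Removed: #1, #5, #8, #9, #11, #12, #15, #16, #17, #18, #23, #24, #25, #26. (#13 stays — for-cause denied.)
Seating in order: seats 1–8 → #2, #3, #4, #6, #7, #10, #13, #14.
So seat 8 is #14.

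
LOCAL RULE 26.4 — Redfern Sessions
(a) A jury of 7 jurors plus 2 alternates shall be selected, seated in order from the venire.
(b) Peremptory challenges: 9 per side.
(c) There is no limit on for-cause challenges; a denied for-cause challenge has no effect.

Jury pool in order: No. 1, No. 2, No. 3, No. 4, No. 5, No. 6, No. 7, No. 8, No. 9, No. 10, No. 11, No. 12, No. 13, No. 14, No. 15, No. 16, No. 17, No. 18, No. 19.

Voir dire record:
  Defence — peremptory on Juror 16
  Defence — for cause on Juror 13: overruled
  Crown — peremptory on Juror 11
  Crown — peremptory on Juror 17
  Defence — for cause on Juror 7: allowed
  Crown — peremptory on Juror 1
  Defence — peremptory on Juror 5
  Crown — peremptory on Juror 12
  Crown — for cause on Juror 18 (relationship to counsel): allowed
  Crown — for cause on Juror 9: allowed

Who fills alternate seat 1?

Removed: #1, #5, #7, #9, #11, #12, #16, #17, #18. (#13 stays — for-cause denied.)
Seating in order: seats 1–7 → #2, #3, #4, #6, #8, #10, #13; alternates → #14, #15.
So alternate 1 is #14.

14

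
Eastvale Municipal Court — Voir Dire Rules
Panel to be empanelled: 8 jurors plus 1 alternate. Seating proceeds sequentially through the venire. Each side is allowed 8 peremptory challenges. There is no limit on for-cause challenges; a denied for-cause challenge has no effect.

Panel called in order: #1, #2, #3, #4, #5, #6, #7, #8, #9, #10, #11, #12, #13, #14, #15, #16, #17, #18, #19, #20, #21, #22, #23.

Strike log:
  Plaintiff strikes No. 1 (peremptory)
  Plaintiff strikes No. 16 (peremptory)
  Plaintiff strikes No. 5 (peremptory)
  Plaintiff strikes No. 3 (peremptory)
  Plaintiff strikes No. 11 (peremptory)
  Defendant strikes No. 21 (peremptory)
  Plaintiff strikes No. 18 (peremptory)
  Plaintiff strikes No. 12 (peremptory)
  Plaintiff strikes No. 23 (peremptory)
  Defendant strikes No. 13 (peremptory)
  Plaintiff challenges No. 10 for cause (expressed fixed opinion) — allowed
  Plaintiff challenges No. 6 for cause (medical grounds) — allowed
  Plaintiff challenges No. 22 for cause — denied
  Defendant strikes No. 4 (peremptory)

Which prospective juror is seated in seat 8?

19

Removed: #1, #3, #4, #5, #6, #10, #11, #12, #13, #16, #18, #21, #23. (#22 stays — for-cause denied.)
Seating in order: seats 1–8 → #2, #7, #8, #9, #14, #15, #17, #19; alternates → #20.
So seat 8 is #19.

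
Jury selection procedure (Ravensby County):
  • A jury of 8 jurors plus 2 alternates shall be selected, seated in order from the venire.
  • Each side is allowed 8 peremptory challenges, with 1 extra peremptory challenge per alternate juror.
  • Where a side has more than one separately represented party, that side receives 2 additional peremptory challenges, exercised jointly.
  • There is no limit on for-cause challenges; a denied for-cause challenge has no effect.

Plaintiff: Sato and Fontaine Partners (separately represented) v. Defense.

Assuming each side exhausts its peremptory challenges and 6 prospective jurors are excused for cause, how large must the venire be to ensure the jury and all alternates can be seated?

Seats to fill: 8 + 2 alternates = 10.
Peremptories — Plaintiff: 8 + 1×2 + 2 = 12; Defense: 8 + 1×2 = 10; total 22.
For-cause removals: 6.
Minimum venire: 10 + 22 + 6 = 38.

38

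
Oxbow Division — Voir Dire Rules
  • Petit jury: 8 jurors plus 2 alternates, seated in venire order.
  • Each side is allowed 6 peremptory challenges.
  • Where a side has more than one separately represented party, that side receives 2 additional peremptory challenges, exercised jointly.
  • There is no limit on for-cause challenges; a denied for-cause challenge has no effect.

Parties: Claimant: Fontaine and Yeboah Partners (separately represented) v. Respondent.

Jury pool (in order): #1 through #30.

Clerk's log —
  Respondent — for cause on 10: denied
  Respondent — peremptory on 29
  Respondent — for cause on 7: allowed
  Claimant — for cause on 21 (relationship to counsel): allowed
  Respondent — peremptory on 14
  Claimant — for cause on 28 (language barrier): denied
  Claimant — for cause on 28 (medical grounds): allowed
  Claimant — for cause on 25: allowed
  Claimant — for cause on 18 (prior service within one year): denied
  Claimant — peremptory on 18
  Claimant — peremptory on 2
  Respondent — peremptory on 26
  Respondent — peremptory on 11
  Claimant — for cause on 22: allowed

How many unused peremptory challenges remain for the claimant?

6

Claimant allotment: 6 base + 2 multi-party = 8.
Claimant peremptories used: #18, #2 — 2 (for-cause on #21, #28, #28, #25, #18, #22 don't count).
Remaining: 8 − 2 = 6.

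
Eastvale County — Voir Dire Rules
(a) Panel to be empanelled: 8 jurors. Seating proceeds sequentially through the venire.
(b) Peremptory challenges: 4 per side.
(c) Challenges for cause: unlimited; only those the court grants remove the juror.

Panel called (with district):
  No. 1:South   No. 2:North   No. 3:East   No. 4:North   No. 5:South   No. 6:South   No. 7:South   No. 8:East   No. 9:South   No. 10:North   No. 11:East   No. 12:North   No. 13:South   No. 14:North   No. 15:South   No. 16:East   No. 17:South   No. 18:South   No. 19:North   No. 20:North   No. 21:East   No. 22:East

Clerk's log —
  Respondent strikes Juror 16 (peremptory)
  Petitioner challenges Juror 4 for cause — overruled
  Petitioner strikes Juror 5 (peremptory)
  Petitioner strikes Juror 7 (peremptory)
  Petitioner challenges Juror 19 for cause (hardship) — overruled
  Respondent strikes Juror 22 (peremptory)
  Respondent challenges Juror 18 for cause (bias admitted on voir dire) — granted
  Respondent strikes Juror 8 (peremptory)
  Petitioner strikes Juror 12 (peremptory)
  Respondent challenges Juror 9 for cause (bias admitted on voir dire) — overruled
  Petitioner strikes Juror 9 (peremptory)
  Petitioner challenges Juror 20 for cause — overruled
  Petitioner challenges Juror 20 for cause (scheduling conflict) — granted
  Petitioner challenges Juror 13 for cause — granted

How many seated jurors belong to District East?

Removed: #5, #7, #8, #9, #12, #13, #16, #18, #20, #22.
Seated jurors 1–8: #1, #2, #3, #4, #6, #10, #11, #14.
Of those, in District East: #3, #11 → 2.

2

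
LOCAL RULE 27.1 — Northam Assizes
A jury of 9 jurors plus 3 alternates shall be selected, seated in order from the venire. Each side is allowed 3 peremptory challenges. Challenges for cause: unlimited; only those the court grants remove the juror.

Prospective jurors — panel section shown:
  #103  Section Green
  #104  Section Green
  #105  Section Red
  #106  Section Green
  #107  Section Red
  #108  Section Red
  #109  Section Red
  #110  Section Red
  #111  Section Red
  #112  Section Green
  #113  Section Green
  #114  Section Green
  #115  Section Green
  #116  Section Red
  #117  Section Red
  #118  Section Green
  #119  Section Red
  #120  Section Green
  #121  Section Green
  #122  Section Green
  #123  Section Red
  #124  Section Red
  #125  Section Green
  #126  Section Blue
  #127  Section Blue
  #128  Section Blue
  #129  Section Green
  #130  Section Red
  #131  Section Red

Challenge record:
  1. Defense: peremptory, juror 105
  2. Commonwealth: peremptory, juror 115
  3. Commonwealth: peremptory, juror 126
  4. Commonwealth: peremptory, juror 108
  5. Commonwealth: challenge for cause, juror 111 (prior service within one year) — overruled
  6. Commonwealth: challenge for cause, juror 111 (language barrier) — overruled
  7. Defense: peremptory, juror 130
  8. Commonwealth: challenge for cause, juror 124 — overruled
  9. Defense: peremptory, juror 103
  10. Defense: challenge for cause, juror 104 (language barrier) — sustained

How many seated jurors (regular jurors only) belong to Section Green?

Removed: #103, #104, #105, #108, #115, #126, #130.
Seated jurors 1–9: #106, #107, #109, #110, #111, #112, #113, #114, #116 (alternates #117, #118, #119 not counted).
Of those, in Section Green: #106, #112, #113, #114 → 4.

4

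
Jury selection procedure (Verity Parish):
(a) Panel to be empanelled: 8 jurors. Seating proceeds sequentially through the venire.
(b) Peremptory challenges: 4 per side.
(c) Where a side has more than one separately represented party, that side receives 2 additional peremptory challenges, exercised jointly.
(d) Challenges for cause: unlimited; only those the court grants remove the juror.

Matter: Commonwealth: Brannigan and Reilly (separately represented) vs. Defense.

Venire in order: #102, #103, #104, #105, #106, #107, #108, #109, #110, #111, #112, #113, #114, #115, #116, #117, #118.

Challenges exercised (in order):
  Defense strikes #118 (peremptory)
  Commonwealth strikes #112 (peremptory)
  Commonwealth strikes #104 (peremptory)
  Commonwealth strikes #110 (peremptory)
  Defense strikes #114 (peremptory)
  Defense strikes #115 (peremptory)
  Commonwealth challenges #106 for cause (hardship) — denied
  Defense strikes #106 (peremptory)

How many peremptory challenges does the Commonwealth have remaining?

Commonwealth allotment: 4 base + 2 multi-party = 6.
Commonwealth peremptories used: #112, #104, #110 — 3 (the for-cause on #106 doesn't count).
Remaining: 6 − 3 = 3.

3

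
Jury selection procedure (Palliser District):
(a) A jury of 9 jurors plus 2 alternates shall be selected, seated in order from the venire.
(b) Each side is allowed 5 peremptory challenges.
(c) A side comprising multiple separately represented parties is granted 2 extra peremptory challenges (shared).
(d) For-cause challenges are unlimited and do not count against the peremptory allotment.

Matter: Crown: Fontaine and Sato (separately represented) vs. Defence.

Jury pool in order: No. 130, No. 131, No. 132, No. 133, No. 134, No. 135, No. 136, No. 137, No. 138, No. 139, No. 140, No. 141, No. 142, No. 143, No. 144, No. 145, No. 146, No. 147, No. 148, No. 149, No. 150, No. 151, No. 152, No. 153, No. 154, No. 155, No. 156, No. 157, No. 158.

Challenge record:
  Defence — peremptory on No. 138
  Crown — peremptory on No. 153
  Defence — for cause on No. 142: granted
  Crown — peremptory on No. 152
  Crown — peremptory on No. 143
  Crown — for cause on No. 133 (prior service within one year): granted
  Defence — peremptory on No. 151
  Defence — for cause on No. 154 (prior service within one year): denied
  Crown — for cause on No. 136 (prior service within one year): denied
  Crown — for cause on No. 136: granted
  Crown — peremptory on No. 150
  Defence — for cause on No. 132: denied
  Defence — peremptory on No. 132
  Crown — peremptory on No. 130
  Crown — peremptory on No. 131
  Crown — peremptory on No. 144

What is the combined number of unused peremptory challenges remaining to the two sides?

2

Crown allotment: 5 base + 2 multi-party = 7. Defence allotment: 5.
Crown peremptories used: #153, #152, #143, #150, #130, #131, #144 — 7 (for-cause on #133, #136, #136 don't count).
Defence peremptories used: #138, #151, #132 — 3 (for-cause on #142, #154, #132 don't count).
Remaining: (7 − 7) + (5 − 3) = 2.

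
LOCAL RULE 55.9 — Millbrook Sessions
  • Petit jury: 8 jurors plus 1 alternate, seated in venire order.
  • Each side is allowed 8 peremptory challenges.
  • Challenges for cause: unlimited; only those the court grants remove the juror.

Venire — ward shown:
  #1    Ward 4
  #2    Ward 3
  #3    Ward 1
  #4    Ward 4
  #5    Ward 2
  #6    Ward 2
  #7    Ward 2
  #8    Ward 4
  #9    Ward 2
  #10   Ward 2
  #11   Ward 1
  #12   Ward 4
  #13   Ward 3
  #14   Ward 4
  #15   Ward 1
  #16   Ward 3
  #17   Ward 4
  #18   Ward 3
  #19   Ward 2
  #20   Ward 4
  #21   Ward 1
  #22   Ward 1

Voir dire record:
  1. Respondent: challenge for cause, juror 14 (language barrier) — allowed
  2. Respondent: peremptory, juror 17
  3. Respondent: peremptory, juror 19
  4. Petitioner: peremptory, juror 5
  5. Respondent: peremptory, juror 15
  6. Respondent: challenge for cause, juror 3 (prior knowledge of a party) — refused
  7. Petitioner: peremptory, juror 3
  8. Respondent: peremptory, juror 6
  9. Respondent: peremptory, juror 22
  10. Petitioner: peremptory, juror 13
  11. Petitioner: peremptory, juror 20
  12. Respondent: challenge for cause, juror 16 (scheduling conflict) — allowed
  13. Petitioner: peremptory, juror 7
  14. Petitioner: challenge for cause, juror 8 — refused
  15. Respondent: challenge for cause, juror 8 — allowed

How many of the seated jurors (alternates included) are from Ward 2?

Removed: #3, #5, #6, #7, #8, #13, #14, #15, #16, #17, #19, #20, #22.
Seated (9 incl. alternates): #1, #2, #4, #9, #10, #11, #12, #18, #21.
Of those, in Ward 2: #9, #10 → 2.

2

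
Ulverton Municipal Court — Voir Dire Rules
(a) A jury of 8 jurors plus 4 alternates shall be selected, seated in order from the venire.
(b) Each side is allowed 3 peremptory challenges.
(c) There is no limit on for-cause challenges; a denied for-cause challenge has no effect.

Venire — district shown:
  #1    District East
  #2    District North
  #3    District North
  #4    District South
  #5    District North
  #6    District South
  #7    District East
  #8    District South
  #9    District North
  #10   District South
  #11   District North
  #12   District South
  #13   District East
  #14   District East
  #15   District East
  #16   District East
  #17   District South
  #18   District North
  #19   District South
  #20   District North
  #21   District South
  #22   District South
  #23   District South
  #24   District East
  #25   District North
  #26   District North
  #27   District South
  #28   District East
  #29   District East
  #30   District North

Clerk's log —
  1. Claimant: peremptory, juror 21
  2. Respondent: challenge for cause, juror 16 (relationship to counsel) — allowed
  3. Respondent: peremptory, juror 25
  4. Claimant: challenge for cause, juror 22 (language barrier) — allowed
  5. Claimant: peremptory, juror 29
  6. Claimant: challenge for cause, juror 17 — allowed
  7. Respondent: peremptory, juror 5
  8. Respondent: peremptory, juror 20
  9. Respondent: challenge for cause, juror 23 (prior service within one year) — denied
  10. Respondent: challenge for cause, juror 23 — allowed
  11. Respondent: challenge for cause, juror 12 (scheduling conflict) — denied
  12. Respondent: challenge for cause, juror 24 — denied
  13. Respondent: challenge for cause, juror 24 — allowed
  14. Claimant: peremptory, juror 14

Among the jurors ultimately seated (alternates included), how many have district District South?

5

Removed: #5, #14, #16, #17, #20, #21, #22, #23, #24, #25, #29.
Seated (12 incl. alternates): #1, #2, #3, #4, #6, #7, #8, #9, #10, #11, #12, #13.
Of those, in District South: #4, #6, #8, #10, #12 → 5.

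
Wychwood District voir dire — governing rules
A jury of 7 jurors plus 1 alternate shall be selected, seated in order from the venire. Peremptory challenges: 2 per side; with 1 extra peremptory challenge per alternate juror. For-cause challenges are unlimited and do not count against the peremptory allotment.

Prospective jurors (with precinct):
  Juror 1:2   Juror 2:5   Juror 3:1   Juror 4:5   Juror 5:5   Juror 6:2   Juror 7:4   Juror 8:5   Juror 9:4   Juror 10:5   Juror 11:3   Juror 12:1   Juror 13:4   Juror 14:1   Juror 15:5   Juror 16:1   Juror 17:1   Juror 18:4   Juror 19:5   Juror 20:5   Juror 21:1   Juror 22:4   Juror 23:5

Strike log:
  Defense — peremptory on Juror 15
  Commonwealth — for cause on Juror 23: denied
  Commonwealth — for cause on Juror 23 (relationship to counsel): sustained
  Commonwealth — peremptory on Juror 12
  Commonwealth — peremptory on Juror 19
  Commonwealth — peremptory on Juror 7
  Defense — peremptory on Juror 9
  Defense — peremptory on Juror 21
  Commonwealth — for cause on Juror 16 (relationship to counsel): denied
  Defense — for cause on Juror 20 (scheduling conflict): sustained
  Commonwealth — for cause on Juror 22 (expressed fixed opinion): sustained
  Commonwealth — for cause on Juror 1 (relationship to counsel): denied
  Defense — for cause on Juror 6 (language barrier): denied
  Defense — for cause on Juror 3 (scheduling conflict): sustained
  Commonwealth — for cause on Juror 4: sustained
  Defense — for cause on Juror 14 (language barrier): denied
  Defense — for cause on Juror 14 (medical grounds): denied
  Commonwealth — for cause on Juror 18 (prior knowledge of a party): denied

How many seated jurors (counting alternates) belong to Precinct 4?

Removed: #3, #4, #7, #9, #12, #15, #19, #20, #21, #22, #23.
Seated (8 incl. alternates): #1, #2, #5, #6, #8, #10, #11, #13.
Of those, in Precinct 4: #13 → 1.

1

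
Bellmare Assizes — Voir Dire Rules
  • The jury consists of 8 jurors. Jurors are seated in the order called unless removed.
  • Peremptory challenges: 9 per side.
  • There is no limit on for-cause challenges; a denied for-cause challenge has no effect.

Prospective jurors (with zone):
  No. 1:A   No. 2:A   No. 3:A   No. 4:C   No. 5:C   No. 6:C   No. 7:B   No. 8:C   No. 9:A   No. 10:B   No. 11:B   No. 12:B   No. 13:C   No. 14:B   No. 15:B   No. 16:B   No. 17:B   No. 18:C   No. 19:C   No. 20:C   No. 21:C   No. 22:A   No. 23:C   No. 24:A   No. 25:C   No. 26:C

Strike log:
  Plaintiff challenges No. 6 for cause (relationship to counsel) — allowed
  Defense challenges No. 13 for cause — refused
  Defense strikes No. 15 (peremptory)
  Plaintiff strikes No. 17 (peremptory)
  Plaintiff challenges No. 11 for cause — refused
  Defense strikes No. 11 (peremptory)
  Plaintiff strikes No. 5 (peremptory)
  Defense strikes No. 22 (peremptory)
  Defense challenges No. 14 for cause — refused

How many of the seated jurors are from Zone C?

2

Removed: #5, #6, #11, #15, #17, #22.
Seated jurors 1–8: #1, #2, #3, #4, #7, #8, #9, #10.
Of those, in Zone C: #4, #8 → 2.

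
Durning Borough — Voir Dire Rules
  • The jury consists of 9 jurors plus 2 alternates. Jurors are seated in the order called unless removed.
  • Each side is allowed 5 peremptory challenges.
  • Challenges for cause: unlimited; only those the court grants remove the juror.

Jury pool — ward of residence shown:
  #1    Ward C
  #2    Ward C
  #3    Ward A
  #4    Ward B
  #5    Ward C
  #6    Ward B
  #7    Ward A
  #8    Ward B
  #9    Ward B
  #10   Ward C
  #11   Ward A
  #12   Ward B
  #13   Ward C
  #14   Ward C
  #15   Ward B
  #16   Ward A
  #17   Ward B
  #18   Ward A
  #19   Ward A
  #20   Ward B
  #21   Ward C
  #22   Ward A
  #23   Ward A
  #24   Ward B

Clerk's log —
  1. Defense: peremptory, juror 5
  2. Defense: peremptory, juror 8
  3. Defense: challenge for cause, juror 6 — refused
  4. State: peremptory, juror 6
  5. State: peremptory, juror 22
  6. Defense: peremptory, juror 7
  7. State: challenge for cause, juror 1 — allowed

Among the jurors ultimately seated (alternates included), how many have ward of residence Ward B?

Removed: #1, #5, #6, #7, #8, #22.
Seated (11 incl. alternates): #2, #3, #4, #9, #10, #11, #12, #13, #14, #15, #16.
Of those, in Ward B: #4, #9, #12, #15 → 4.

4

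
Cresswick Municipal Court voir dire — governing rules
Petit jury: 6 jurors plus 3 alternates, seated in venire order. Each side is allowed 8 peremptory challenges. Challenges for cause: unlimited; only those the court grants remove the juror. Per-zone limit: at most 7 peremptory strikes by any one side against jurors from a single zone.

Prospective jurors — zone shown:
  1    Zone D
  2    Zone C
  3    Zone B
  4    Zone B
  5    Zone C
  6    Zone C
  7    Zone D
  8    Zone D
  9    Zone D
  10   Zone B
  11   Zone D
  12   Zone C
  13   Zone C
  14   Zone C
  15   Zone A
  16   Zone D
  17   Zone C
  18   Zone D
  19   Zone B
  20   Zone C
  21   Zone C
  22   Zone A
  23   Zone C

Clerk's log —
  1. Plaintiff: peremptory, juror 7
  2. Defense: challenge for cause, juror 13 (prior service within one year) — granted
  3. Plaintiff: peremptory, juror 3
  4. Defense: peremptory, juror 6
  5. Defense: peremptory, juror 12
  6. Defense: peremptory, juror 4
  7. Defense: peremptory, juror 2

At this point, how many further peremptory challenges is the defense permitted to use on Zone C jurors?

4

Defense peremptories so far: #6, #12, #4, #2 — 4 of 8 used, 4 left overall.
Against Zone C: #6, #12, #2 — 3 used; per-zone cap 7 leaves 4.
Binding limit: min(4, 4) = 4.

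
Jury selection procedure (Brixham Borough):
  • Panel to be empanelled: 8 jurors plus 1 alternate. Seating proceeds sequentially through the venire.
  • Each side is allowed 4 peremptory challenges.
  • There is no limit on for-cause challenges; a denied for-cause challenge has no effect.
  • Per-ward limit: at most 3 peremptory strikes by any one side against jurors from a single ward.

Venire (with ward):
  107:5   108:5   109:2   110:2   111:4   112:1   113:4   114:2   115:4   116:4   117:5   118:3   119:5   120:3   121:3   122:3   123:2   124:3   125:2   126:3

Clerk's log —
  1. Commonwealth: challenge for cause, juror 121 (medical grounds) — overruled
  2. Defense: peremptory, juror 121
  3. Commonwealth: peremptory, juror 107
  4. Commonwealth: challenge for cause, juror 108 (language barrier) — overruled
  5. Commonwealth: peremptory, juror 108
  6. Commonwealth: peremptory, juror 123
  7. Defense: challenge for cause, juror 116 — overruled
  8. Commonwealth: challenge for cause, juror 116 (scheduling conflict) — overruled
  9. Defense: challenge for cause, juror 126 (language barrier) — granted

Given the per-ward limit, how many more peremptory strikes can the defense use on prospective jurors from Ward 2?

3

Defense peremptories so far: #121 — 1 of 4 used, 3 left overall.
Against Ward 2: none yet — per-ward cap 3 leaves 3.
Binding limit: min(3, 3) = 3.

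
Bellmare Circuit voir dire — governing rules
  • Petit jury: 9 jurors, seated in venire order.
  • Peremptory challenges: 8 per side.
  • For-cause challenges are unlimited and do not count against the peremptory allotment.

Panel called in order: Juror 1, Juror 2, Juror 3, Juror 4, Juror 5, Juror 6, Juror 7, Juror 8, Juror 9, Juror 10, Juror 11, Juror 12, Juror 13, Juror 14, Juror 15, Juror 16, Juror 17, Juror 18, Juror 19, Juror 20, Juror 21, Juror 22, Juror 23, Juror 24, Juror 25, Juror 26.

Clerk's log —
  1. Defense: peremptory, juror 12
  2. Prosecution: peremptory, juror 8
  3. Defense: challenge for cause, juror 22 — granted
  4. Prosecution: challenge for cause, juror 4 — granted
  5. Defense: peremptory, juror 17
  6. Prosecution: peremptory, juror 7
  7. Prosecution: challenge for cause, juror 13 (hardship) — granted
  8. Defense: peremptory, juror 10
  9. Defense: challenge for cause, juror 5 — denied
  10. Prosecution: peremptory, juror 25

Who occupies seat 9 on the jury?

15

Removed: #4, #7, #8, #10, #12, #13, #17, #22, #25. (#5 stays — for-cause denied.)
Filling seats in venire order through position 9: #1, #2, #3, #5, #6, #9, #11, #14, #15.
So seat 9 is #15.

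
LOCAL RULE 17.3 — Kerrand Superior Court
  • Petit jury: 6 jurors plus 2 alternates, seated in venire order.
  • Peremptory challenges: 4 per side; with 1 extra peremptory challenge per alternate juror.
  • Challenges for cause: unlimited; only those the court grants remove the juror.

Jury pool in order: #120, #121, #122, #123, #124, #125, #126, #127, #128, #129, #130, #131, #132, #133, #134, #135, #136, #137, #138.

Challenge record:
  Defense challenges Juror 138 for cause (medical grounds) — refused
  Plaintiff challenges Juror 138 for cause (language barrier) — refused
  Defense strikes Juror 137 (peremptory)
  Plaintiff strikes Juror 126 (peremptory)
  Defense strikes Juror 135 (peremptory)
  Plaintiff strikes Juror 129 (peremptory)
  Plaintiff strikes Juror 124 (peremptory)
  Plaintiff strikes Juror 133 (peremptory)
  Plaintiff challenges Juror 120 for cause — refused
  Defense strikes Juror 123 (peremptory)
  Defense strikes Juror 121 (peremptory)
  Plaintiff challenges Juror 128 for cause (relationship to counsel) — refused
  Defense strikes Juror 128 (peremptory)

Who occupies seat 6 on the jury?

Removed: #121, #123, #124, #126, #128, #129, #133, #135, #137. (#120, #138 stay — for-cause denied.)
Seating in order: seats 1–6 → #120, #122, #125, #127, #130, #131; alternates → #132, #134.
So seat 6 is #131.

131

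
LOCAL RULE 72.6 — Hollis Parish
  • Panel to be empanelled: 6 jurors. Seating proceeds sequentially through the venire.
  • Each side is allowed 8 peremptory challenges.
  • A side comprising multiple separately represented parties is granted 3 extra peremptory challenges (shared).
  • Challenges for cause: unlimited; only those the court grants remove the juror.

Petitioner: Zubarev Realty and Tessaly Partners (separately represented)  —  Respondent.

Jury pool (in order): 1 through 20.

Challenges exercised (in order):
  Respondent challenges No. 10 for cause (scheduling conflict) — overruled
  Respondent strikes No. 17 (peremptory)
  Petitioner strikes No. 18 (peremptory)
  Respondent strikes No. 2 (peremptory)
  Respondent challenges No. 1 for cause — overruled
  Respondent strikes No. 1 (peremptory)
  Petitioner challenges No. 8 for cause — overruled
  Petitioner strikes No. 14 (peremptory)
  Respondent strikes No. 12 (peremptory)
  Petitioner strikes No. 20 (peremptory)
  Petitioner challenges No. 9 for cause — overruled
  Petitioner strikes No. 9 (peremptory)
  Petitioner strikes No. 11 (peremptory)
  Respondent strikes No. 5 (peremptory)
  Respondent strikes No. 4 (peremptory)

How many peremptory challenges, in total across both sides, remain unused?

8

Petitioner allotment: 8 base + 3 multi-party = 11. Respondent allotment: 8.
Petitioner peremptories used: #18, #14, #20, #9, #11 — 5 (for-cause on #8, #9 don't count).
Respondent peremptories used: #17, #2, #1, #12, #5, #4 — 6 (for-cause on #10, #1 don't count).
Remaining: (11 − 5) + (8 − 6) = 8.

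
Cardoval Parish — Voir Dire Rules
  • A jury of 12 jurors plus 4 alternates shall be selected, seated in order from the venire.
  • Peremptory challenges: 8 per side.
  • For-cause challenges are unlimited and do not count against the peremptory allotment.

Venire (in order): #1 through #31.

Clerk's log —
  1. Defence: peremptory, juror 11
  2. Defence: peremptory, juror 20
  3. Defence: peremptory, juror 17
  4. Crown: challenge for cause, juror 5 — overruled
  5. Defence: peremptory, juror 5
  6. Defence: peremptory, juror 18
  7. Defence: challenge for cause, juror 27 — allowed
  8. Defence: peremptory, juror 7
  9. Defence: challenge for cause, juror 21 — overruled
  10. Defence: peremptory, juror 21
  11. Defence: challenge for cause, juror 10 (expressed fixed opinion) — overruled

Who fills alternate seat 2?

Removed: #5, #7, #11, #17, #18, #20, #21, #27. (#10 stays — for-cause denied.)
Filling seats in venire order through position 14: #1, #2, #3, #4, #6, #8, #9, #10, #12, #13, #14, #15, #16, #19.
So alternate 2 is #19.

19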